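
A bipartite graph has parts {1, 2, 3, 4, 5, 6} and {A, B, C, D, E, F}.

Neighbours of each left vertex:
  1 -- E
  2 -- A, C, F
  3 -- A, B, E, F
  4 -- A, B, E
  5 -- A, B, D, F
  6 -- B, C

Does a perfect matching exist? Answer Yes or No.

Yes

One maximum matching: 1–E, 2–C, 3–F, 4–A, 5–D, 6–B.
Every left vertex is matched, so this is a perfect matching.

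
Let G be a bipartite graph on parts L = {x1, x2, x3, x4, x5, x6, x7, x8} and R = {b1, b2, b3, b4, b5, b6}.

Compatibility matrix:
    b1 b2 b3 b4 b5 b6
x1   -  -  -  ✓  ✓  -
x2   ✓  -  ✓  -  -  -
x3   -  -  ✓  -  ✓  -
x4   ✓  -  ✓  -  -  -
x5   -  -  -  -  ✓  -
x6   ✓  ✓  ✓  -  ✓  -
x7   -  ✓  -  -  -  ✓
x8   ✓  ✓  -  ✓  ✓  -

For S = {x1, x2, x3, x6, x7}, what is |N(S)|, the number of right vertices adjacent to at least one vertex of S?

The union of neighbours of {x1, x2, x3, x6, x7} is {b1, b2, b3, b4, b5, b6}, which has 6 elements.
Since |N(S)| = 6 ≥ |S| = 5, Hall's condition holds for this subset.

6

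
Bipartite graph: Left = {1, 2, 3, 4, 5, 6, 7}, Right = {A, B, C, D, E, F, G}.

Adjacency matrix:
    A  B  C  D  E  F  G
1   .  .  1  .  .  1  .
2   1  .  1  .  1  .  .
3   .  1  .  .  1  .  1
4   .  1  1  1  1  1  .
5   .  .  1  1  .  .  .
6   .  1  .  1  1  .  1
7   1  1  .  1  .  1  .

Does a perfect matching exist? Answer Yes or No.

A valid assignment of size 7: 1-C, 2-A, 3-G, 4-F, 5-D, 6-E, 7-B.
All 7 left vertices are covered.

Yes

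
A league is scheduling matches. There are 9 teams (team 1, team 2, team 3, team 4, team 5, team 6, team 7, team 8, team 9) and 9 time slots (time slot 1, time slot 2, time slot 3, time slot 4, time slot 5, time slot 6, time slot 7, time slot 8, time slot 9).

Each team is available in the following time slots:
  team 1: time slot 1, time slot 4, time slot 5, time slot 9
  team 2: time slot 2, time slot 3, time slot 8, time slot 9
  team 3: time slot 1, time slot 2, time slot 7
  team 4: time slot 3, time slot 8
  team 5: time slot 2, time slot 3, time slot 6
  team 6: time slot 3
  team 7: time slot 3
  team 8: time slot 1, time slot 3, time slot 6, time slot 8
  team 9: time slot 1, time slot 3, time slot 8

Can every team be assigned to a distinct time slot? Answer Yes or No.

No

The set {team 6, team 7} has only 1 neighbour ({time slot 3}), so by Hall's theorem at most 8 of the 9 teams can be matched.
Hence no matching covers every team.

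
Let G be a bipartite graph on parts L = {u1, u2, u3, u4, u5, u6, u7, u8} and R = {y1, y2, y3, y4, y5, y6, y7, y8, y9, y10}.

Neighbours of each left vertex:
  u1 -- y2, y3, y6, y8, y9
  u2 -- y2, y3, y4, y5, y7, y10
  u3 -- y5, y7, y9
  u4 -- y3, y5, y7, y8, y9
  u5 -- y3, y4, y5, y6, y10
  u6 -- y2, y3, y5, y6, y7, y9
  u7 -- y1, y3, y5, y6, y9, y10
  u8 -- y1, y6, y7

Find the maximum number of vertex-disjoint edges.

8

One maximum matching: u1–y6, u2–y2, u3–y5, u4–y3, u5–y4, u6–y9, u7–y10, u8–y7.
This saturates every left vertex, so 8 is the maximum.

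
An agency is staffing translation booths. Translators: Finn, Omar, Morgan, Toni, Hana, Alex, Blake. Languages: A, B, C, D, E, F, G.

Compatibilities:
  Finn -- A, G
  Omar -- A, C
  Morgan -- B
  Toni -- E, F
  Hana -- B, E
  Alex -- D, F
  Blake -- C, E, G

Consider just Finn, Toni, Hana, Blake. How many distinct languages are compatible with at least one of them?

6

The union of neighbours of {Finn, Toni, Hana, Blake} is {A, B, C, E, F, G}, which has 6 elements.
Since |N(S)| = 6 ≥ |S| = 4, Hall's condition holds for this subset.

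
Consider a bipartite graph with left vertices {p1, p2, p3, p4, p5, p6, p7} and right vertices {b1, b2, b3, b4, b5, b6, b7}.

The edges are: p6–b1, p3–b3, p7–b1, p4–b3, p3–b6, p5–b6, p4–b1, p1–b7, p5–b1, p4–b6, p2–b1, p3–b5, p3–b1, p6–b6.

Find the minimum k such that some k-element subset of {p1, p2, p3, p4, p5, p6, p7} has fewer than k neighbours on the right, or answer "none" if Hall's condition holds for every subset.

Take S = {p2, p7}. Its neighbourhood is {b1}, so |N(S)| = 1 < |S| = 2.
No single vertex violates Hall's condition since each has at least one neighbour, so 2 is the minimum.

2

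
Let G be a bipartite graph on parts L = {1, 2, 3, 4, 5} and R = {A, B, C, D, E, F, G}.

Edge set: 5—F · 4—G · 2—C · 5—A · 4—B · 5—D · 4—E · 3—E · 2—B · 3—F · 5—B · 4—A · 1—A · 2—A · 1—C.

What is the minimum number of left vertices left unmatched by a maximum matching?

A valid assignment of size 5: 1–A, 2–C, 3–F, 4–E, 5–B.
This saturates every left vertex, so 5 is the maximum.
That matches 5 of the 5, leaving 0 unmatched; no matching can do better.

0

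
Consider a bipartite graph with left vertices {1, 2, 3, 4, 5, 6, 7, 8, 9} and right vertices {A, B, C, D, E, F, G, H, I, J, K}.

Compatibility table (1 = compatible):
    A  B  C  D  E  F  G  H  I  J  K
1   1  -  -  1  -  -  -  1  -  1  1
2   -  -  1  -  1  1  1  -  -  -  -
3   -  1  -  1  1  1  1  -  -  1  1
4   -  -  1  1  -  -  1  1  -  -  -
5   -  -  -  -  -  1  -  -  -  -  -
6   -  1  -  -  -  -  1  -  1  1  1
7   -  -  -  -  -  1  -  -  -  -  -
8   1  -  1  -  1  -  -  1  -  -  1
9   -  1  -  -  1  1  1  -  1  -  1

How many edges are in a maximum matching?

For example, pair 1→K, 2→C, 3→E, 4→D, 5→F, 6→J, 8→A, 9→G.
The set {5, 7} has only 1 neighbour ({F}), so by Hall's theorem at most 8 of the 9 left vertices can be matched.

8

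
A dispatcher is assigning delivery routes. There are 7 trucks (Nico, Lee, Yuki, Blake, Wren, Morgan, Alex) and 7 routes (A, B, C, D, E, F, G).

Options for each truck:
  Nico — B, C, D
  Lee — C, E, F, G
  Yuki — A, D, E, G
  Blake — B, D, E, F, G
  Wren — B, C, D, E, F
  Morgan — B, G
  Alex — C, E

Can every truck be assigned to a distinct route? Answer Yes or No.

Yes

For example, pair Nico-B, Lee-C, Yuki-A, Blake-F, Wren-D, Morgan-G, Alex-E.
All 7 trucks are covered.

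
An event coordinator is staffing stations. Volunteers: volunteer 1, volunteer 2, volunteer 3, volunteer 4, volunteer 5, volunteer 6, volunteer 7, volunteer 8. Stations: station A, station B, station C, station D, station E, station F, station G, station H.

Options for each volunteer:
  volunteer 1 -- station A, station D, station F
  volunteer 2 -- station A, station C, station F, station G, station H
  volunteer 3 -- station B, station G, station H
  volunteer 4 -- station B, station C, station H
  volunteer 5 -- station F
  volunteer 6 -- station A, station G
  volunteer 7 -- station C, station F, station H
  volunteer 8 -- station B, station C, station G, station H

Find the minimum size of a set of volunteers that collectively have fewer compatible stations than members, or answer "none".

Take S = {volunteer 2, volunteer 3, volunteer 4, volunteer 5, volunteer 6, volunteer 7, volunteer 8}. Its neighbourhood is {station A, station B, station C, station F, station G, station H}, so |N(S)| = 6 < |S| = 7.
Every subset of size less than 7 has at least as many neighbours as members, so 7 is the minimum.

7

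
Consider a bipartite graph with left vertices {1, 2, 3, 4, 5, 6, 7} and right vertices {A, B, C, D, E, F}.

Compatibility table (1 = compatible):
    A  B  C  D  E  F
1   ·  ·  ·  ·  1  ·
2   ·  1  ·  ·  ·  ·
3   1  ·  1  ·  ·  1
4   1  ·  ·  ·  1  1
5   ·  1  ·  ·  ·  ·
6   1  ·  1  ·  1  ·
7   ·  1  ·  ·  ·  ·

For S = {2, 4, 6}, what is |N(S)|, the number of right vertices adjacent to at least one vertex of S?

5

The union of neighbours of {2, 4, 6} is {A, B, C, E, F}, which has 5 elements.
Since |N(S)| = 5 ≥ |S| = 3, Hall's condition holds for this subset.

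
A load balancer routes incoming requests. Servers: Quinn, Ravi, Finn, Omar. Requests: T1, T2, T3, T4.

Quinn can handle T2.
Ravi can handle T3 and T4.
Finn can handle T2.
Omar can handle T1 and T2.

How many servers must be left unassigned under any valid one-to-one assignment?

1

For example, pair Quinn-T2, Ravi-T4, Omar-T1.
The set {Quinn, Finn} has only 1 neighbour ({T2}), so by Hall's theorem at most 3 of the 4 servers can be matched.
That matches 3 of the 4, leaving 1 unmatched; no matching can do better.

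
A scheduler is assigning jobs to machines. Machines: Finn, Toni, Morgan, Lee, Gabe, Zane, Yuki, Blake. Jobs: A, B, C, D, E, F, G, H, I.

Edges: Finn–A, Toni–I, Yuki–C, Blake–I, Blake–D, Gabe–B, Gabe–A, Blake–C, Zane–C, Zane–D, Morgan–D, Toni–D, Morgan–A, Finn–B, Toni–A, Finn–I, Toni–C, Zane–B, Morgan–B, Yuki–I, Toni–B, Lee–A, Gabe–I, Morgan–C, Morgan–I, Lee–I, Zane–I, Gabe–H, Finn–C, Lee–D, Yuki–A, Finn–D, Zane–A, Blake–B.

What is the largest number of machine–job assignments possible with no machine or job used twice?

6

For example, pair Finn-B, Toni-C, Morgan-D, Lee-I, Gabe-H, Zane-A.
The set {Finn, Toni, Morgan, Lee, Zane, Yuki, Blake} has only 5 neighbours ({A, B, C, D, I}), so by Hall's theorem at most 6 of the 8 machines can be matched.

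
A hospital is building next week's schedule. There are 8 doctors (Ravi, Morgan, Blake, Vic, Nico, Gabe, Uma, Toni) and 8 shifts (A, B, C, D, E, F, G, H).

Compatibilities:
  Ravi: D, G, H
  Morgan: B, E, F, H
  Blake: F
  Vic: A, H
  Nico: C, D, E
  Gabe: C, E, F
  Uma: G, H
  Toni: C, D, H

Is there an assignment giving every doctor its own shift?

One maximum matching: Ravi-G, Morgan-B, Blake-F, Vic-A, Nico-D, Gabe-E, Uma-H, Toni-C.
Every doctor is matched, so this is a perfect matching.

Yes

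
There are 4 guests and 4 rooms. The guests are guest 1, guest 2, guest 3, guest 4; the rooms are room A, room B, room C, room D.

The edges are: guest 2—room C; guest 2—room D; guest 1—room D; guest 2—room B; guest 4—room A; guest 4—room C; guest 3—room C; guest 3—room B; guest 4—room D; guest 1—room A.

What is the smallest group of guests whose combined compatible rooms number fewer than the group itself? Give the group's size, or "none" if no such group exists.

A matching saturating every guest exists, for instance guest 1→room A, guest 2→room B, guest 3→room C, guest 4→room D.
By Hall's marriage theorem, this means |N(S)| ≥ |S| for every subset S, so no violating subset exists.

none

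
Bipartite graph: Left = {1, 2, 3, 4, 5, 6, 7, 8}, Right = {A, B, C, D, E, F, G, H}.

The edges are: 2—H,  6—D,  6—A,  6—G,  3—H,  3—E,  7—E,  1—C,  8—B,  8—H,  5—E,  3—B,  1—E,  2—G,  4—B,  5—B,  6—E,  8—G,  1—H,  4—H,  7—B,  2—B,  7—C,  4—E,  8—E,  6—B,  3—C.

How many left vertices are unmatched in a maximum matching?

2

For example, pair 1→H, 2→G, 3→C, 4→E, 5→B, 6→A.
The set {1, 2, 3, 4, 5, 7, 8} has only 5 neighbours ({B, C, E, G, H}), so by Hall's theorem at most 6 of the 8 left vertices can be matched.
That matches 6 of the 8, leaving 2 unmatched; no matching can do better.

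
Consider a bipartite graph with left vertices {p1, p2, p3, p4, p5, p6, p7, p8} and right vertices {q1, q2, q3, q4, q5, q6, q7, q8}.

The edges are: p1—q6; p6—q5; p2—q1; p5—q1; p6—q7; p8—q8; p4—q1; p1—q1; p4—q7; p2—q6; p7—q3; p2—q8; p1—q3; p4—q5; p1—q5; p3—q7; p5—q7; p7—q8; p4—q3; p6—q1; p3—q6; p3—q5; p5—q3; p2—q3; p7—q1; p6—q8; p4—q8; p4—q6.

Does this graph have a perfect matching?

The set {p1, p2, p3, p4, p5, p6, p7, p8} has only 6 neighbours ({q1, q3, q5, q6, q7, q8}), so by Hall's theorem at most 6 of the 8 left vertices can be matched.
Hence no matching covers every left vertex.

No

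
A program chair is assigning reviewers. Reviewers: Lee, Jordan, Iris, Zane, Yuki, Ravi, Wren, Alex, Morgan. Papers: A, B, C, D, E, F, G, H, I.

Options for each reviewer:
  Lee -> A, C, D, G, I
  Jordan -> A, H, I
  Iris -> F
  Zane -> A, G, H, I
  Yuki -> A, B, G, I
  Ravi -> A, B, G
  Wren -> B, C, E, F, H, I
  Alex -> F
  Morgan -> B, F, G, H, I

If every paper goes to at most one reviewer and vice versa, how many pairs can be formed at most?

One maximum matching: Lee→D, Jordan→H, Iris→F, Zane→I, Yuki→B, Ravi→A, Wren→E, Morgan→G.
The set {Iris, Alex} has only 1 neighbour ({F}), so by Hall's theorem at most 8 of the 9 reviewers can be matched.

8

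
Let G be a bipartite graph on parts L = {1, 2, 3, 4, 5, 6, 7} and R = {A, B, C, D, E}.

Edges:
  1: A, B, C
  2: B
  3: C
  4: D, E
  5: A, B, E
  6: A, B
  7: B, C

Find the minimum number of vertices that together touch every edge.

5

The 5 edges 1–A, 2–B, 3–C, 4–D, 5–E form a matching, so any vertex cover needs at least 5 vertices (one per matched edge).
Conversely {4, 5, A, B, C} meets every edge and has exactly 5 vertices, so 5 is optimal.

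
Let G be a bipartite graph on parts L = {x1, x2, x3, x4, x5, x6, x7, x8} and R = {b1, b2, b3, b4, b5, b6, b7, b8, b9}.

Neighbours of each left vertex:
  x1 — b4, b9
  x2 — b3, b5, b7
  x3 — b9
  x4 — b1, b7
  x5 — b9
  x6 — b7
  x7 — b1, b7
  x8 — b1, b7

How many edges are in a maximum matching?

A valid assignment of size 5: x1-b4, x2-b3, x3-b9, x4-b1, x6-b7.
The set {x3, x4, x5, x6, x7, x8} has only 3 neighbours ({b1, b7, b9}), so by Hall's theorem at most 5 of the 8 left vertices can be matched.

5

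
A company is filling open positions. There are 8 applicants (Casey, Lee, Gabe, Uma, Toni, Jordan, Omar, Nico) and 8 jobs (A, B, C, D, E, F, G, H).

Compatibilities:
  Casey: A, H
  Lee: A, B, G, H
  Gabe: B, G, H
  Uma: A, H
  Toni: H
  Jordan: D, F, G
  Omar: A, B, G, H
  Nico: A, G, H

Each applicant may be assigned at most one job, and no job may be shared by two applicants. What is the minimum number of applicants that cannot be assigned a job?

3

One maximum matching: Casey→A, Lee→G, Gabe→B, Uma→H, Jordan→F.
The set {Casey, Lee, Gabe, Uma, Toni, Omar, Nico} has only 4 neighbours ({A, B, G, H}), so by Hall's theorem at most 5 of the 8 applicants can be matched.
That matches 5 of the 8, leaving 3 unmatched; no matching can do better.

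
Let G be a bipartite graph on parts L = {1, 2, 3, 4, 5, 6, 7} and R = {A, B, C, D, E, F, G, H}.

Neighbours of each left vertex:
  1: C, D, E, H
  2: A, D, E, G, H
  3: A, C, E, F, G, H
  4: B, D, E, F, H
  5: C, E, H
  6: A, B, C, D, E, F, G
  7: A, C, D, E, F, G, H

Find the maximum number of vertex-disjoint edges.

7

A valid assignment of size 7: 1→D, 2→H, 3→E, 4→B, 5→C, 6→A, 7→G.
All 7 left vertices are matched, so no larger matching exists.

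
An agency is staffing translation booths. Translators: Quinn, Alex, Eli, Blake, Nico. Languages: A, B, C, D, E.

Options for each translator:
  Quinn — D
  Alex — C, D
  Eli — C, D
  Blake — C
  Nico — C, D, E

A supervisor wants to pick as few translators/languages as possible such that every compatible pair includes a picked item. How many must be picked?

3

A maximum matching has 3 edges (e.g. Quinn–D, Alex–C, Nico–E).
By König's theorem the minimum vertex cover has the same size. One such cover is {Nico, C, D}.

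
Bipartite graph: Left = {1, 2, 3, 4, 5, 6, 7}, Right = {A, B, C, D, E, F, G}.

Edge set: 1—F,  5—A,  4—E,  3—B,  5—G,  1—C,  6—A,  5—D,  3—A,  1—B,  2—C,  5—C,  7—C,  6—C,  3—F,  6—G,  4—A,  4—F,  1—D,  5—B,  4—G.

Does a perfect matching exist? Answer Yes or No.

The set {2, 7} has only 1 neighbour ({C}), so by Hall's theorem at most 6 of the 7 left vertices can be matched.
Hence no matching covers every left vertex.

No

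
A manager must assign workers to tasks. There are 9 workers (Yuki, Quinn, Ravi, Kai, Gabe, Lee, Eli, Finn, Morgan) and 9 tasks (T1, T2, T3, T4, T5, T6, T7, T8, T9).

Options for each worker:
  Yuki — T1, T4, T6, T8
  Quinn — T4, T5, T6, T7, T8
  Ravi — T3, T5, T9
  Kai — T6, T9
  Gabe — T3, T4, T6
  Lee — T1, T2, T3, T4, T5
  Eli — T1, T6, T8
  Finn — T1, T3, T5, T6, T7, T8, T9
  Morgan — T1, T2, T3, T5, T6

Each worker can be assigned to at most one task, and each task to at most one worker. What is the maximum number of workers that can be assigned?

A valid assignment of size 9: Yuki→T8, Quinn→T4, Ravi→T3, Kai→T9, Gabe→T6, Lee→T2, Eli→T1, Finn→T7, Morgan→T5.
All 9 workers are matched, so no larger matching exists.

9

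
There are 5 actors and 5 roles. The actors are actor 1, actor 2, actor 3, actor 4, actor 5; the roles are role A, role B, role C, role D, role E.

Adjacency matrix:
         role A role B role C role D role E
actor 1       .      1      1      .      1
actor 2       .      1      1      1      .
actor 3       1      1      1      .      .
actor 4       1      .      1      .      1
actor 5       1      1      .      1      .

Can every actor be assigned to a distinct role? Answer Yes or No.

Yes

One maximum matching: actor 1→role E, actor 2→role D, actor 3→role C, actor 4→role A, actor 5→role B.
All 5 actors are covered.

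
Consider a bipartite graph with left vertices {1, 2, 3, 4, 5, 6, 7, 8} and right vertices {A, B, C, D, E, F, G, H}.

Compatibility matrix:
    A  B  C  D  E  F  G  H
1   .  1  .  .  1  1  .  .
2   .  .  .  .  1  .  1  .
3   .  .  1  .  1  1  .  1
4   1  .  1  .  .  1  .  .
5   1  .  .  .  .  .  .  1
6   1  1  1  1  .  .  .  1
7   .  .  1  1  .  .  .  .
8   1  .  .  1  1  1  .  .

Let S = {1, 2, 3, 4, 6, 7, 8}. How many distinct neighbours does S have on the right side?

The union of neighbours of {1, 2, 3, 4, 6, 7, 8} is {A, B, C, D, E, F, G, H}, which has 8 elements.
Since |N(S)| = 8 ≥ |S| = 7, Hall's condition holds for this subset.

8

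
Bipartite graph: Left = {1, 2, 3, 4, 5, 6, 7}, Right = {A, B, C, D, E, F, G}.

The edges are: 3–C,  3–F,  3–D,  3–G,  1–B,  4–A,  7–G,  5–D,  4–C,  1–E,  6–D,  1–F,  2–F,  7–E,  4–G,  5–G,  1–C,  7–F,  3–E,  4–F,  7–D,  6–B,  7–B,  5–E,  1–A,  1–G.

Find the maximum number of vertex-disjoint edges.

7

For example, pair 1→A, 2→F, 3→E, 4→C, 5→D, 6→B, 7→G.
This saturates every left vertex, so 7 is the maximum.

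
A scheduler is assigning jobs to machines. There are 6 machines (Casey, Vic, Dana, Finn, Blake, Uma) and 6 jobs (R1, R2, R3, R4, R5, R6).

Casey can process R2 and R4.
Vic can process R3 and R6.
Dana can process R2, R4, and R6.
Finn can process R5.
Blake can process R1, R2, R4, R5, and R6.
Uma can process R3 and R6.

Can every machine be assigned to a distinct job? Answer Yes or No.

One maximum matching: Casey–R2, Vic–R3, Dana–R4, Finn–R5, Blake–R1, Uma–R6.
Every machine is matched, so this is a perfect matching.

Yes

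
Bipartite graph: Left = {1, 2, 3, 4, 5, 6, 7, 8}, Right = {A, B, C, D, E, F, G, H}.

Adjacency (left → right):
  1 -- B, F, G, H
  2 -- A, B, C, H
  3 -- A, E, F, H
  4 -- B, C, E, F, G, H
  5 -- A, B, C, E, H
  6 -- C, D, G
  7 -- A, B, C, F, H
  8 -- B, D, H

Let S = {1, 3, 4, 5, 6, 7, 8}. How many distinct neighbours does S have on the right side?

The union of neighbours of {1, 3, 4, 5, 6, 7, 8} is {A, B, C, D, E, F, G, H}, which has 8 elements.
Since |N(S)| = 8 ≥ |S| = 7, Hall's condition holds for this subset.

8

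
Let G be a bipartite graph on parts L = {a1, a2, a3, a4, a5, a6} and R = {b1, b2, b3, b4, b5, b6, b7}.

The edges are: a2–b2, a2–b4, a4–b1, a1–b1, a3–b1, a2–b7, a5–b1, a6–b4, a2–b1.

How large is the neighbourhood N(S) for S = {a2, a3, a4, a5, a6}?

The union of neighbours of {a2, a3, a4, a5, a6} is {b1, b2, b4, b7}, which has 4 elements.
Since |N(S)| = 4 < |S| = 5, Hall's condition fails for this subset.

4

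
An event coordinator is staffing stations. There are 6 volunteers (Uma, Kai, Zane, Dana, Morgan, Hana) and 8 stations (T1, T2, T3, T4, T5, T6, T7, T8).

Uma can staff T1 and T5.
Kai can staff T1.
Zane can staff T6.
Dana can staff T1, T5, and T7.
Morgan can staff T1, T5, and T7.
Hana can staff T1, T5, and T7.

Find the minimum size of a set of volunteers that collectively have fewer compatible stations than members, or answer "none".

Take S = {Uma, Kai, Dana, Morgan}. Its neighbourhood is {T1, T5, T7}, so |N(S)| = 3 < |S| = 4.
Every subset of size less than 4 has at least as many neighbours as members, so 4 is the minimum.

4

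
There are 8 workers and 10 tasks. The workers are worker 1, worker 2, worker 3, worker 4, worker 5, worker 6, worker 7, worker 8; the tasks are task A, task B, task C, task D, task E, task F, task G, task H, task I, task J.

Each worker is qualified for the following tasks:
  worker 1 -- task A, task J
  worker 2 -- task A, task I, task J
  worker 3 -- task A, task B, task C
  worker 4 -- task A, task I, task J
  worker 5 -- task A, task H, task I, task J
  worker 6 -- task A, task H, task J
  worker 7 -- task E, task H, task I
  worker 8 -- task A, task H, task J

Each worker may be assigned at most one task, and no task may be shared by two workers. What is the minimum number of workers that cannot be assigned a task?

A valid assignment of size 6: worker 1-task A, worker 2-task I, worker 3-task B, worker 4-task J, worker 5-task H, worker 7-task E.
The set {worker 1, worker 2, worker 4, worker 5, worker 6, worker 8} has only 4 neighbours ({task A, task H, task I, task J}), so by Hall's theorem at most 6 of the 8 workers can be matched.
That matches 6 of the 8, leaving 2 unmatched; no matching can do better.

2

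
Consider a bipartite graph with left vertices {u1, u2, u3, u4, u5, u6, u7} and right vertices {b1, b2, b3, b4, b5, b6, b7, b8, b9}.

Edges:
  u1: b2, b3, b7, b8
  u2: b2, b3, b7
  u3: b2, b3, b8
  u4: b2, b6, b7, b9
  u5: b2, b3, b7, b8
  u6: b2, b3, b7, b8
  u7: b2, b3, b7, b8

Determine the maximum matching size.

5

One maximum matching: u1–b7, u2–b2, u3–b8, u4–b6, u5–b3.
The set {u1, u2, u3, u5, u6, u7} has only 4 neighbours ({b2, b3, b7, b8}), so by Hall's theorem at most 5 of the 7 left vertices can be matched.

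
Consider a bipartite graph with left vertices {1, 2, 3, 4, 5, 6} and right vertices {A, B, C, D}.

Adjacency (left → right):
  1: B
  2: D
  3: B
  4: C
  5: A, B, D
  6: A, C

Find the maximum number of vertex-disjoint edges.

For example, pair 1-B, 2-D, 4-C, 5-A.
The set {1, 2, 3, 4, 5, 6} has only 4 neighbours ({A, B, C, D}), so by Hall's theorem at most 4 of the 6 left vertices can be matched.

4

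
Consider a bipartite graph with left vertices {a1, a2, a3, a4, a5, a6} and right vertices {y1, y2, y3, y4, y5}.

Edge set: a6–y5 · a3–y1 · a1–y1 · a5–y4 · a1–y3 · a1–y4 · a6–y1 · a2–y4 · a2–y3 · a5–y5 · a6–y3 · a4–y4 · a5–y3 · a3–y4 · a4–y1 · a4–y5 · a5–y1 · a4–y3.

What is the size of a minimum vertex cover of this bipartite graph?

4

A maximum matching has 4 edges (e.g. a1–y3, a2–y4, a3–y1, a4–y5).
By König's theorem the minimum vertex cover has the same size. One such cover is {y1, y3, y4, y5}.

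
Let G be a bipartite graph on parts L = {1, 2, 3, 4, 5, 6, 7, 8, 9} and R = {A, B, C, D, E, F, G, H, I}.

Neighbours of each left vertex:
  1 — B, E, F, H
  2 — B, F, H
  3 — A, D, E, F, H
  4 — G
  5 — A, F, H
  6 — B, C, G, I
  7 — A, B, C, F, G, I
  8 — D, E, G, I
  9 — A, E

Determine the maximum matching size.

A valid assignment of size 9: 1–H, 2–B, 3–A, 4–G, 5–F, 6–C, 7–I, 8–D, 9–E.
This saturates every left vertex, so 9 is the maximum.

9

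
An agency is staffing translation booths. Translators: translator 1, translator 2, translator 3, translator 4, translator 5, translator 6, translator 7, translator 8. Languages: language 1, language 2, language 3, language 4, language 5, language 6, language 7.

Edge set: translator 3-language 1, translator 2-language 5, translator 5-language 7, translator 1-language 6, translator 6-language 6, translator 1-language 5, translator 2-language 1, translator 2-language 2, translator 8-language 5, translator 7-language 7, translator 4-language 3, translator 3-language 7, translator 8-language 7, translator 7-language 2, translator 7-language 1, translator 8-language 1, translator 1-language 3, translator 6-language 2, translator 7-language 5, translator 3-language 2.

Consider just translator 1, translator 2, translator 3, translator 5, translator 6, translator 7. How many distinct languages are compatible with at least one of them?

The union of neighbours of {translator 1, translator 2, translator 3, translator 5, translator 6, translator 7} is {language 1, language 2, language 3, language 5, language 6, language 7}, which has 6 elements.
Since |N(S)| = 6 ≥ |S| = 6, Hall's condition holds for this subset.

6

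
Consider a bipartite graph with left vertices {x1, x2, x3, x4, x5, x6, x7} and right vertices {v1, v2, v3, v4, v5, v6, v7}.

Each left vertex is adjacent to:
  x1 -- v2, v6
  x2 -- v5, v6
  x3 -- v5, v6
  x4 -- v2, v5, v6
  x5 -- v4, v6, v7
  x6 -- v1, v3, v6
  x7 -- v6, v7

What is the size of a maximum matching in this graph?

One maximum matching: x1-v2, x2-v5, x3-v6, x5-v4, x6-v1, x7-v7.
The set {x1, x2, x3, x4} has only 3 neighbours ({v2, v5, v6}), so by Hall's theorem at most 6 of the 7 left vertices can be matched.

6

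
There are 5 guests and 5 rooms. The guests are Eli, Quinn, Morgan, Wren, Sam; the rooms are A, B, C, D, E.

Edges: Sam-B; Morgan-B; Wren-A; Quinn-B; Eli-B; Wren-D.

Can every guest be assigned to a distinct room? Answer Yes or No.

No

The set {Eli, Quinn, Morgan, Sam} has only 1 neighbour ({B}), so by Hall's theorem at most 2 of the 5 guests can be matched.
Hence no matching covers every guest.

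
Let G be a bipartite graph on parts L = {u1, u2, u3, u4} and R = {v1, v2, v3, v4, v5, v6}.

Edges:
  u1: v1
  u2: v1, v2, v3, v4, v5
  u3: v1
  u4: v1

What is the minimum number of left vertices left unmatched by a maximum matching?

2

A valid assignment of size 2: u1–v1, u2–v3.
The set {u1, u3, u4} has only 1 neighbour ({v1}), so by Hall's theorem at most 2 of the 4 left vertices can be matched.
That matches 2 of the 4, leaving 2 unmatched; no matching can do better.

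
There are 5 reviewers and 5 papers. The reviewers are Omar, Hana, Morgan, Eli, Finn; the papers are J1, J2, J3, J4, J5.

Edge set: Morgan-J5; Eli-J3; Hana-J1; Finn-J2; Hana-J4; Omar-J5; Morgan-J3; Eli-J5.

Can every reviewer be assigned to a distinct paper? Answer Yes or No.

The set {Omar, Morgan, Eli} has only 2 neighbours ({J3, J5}), so by Hall's theorem at most 4 of the 5 reviewers can be matched.
Hence no matching covers every reviewer.

No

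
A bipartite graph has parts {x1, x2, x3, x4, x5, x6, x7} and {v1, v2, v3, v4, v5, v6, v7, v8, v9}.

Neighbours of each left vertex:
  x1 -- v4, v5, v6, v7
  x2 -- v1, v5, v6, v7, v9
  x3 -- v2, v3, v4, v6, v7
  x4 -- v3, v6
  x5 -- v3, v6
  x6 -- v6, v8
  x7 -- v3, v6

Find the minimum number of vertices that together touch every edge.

{x1, x2, x3, x6, v3, v6} is a vertex cover of size 6: every edge has an endpoint in this set.
No smaller cover exists because x1–v7, x2–v1, x3–v2, x4–v3, x5–v6, x6–v8 is a matching of size 6, and a cover must include an endpoint of each of these disjoint edges (König's theorem).

6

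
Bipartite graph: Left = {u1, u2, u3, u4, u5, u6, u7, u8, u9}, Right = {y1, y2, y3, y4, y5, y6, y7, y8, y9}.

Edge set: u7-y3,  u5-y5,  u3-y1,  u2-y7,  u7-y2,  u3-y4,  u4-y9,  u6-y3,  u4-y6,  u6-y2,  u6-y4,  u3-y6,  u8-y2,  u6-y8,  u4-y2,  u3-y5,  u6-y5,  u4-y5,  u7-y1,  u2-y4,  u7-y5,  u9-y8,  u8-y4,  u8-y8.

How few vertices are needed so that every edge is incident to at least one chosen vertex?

8

A maximum matching has 8 edges (e.g. u2–y7, u3–y1, u4–y6, u5–y5, u6–y4, u7–y3, u8–y2, u9–y8).
By König's theorem the minimum vertex cover has the same size. One such cover is {u2, u3, u4, u5, u6, u7, u8, u9}.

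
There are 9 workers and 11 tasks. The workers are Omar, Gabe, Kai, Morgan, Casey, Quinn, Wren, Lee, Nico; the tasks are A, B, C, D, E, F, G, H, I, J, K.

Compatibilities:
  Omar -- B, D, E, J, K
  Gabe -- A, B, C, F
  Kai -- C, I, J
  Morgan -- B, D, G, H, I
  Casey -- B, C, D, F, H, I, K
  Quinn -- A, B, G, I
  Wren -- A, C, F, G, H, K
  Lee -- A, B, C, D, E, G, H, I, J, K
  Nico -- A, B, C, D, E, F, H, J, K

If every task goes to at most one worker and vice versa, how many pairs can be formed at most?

9

One maximum matching: Omar–E, Gabe–B, Kai–C, Morgan–H, Casey–K, Quinn–I, Wren–A, Lee–G, Nico–J.
This saturates every worker, so 9 is the maximum.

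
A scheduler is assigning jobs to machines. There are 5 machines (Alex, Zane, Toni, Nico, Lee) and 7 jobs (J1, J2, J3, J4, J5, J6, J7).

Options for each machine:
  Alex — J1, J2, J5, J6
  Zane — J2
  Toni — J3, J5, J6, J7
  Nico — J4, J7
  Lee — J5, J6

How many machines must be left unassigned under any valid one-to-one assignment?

For example, pair Alex→J5, Zane→J2, Toni→J3, Nico→J7, Lee→J6.
This saturates every machine, so 5 is the maximum.
That matches 5 of the 5, leaving 0 unmatched; no matching can do better.

0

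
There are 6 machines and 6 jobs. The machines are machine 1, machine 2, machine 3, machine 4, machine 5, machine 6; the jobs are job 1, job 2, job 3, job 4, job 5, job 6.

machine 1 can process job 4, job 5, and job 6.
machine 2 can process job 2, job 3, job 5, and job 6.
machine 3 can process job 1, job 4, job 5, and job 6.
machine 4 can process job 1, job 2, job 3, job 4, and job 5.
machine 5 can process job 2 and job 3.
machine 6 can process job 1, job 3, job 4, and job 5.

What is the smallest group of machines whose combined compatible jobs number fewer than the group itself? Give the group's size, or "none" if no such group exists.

none

A matching saturating every machine exists, for instance machine 1→job 4, machine 2→job 6, machine 3→job 1, machine 4→job 5, machine 5→job 2, machine 6→job 3.
By Hall's marriage theorem, this means |N(S)| ≥ |S| for every subset S, so no violating subset exists.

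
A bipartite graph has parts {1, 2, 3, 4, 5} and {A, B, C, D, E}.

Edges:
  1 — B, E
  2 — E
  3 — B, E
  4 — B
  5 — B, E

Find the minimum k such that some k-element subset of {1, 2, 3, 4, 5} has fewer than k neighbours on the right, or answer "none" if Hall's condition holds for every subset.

Take S = {1, 2, 3}. Its neighbourhood is {B, E}, so |N(S)| = 2 < |S| = 3.
Every subset of size less than 3 has at least as many neighbours as members, so 3 is the minimum.

3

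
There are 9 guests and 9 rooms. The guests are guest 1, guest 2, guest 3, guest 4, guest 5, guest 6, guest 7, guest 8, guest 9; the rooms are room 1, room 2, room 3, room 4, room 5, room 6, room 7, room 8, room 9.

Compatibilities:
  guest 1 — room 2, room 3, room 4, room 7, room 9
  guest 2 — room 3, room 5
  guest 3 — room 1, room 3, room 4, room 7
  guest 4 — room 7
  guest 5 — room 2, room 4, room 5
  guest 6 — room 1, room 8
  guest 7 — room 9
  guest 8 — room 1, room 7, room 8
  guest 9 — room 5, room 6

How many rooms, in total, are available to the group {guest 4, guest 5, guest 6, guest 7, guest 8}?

7

The union of neighbours of {guest 4, guest 5, guest 6, guest 7, guest 8} is {room 1, room 2, room 4, room 5, room 7, room 8, room 9}, which has 7 elements.
Since |N(S)| = 7 ≥ |S| = 5, Hall's condition holds for this subset.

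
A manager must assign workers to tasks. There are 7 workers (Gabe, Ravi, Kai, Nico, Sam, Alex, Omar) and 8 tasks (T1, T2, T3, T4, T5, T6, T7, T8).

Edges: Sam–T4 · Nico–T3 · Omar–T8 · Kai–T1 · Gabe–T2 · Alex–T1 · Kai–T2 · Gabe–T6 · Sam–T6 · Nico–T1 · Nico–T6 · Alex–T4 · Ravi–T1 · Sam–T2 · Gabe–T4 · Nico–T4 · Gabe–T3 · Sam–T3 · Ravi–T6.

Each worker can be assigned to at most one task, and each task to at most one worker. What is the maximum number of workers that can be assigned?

6

A valid assignment of size 6: Gabe→T3, Ravi→T1, Kai→T2, Nico→T6, Sam→T4, Omar→T8.
The set {Gabe, Ravi, Kai, Nico, Sam, Alex} has only 5 neighbours ({T1, T2, T3, T4, T6}), so by Hall's theorem at most 6 of the 7 workers can be matched.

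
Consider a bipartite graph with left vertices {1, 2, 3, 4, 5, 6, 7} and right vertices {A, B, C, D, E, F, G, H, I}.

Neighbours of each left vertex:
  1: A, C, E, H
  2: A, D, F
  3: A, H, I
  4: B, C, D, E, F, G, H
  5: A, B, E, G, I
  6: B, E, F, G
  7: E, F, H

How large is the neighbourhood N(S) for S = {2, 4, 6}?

8

The union of neighbours of {2, 4, 6} is {A, B, C, D, E, F, G, H}, which has 8 elements.
Since |N(S)| = 8 ≥ |S| = 3, Hall's condition holds for this subset.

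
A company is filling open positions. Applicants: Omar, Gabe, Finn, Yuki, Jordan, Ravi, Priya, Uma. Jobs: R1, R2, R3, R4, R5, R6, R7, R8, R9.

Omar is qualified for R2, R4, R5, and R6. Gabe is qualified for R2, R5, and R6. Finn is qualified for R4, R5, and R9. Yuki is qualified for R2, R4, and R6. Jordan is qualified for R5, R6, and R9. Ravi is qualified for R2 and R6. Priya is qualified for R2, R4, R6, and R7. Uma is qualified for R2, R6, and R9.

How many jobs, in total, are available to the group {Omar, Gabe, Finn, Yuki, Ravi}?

The union of neighbours of {Omar, Gabe, Finn, Yuki, Ravi} is {R2, R4, R5, R6, R9}, which has 5 elements.
Since |N(S)| = 5 ≥ |S| = 5, Hall's condition holds for this subset.

5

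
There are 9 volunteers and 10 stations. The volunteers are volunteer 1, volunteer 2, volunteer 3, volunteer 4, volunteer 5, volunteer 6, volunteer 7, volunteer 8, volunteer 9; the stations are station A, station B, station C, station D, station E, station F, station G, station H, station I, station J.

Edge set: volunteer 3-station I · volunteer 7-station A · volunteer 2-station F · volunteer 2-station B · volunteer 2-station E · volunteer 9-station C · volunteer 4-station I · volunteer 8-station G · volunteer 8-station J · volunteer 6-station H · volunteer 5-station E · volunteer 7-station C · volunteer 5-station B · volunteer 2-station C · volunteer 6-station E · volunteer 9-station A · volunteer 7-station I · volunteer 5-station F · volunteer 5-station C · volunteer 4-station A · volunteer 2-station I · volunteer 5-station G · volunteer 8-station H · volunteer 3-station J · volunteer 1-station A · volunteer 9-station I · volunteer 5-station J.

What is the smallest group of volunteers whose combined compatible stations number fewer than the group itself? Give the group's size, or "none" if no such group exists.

Take S = {volunteer 1, volunteer 4, volunteer 7, volunteer 9}. Its neighbourhood is {station A, station C, station I}, so |N(S)| = 3 < |S| = 4.
Every subset of size less than 4 has at least as many neighbours as members, so 4 is the minimum.

4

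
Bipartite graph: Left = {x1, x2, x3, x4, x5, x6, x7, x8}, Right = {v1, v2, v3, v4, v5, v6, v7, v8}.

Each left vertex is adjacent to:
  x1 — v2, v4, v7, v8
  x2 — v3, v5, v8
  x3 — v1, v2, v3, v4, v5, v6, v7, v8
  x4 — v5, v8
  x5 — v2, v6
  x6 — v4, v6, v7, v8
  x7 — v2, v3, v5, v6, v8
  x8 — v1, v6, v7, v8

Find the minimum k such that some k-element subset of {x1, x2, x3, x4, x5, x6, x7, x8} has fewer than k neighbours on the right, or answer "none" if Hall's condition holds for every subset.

none

A matching saturating every left vertex exists, for instance x1→v4, x2→v5, x3→v1, x4→v8, x5→v2, x6→v7, x7→v3, x8→v6.
By Hall's marriage theorem, this means |N(S)| ≥ |S| for every subset S, so no violating subset exists.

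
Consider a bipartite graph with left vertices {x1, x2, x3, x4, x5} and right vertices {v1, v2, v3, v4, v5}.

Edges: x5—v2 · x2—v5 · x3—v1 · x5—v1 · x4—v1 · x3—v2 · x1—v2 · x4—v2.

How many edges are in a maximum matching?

For example, pair x1→v2, x2→v5, x3→v1.
The set {x1, x3, x4, x5} has only 2 neighbours ({v1, v2}), so by Hall's theorem at most 3 of the 5 left vertices can be matched.

3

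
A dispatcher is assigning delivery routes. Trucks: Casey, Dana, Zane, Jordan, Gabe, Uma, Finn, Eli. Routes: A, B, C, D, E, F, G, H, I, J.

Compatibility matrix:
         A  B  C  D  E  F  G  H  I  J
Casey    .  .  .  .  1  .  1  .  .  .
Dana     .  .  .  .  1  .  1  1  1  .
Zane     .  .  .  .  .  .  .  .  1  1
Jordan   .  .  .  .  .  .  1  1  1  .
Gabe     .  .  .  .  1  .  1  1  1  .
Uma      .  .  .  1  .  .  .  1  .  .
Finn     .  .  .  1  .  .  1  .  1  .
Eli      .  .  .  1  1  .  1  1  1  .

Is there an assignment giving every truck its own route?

The set {Casey, Dana, Jordan, Gabe, Uma, Finn, Eli} has only 5 neighbours ({D, E, G, H, I}), so by Hall's theorem at most 6 of the 8 trucks can be matched.
Hence no matching covers every truck.

No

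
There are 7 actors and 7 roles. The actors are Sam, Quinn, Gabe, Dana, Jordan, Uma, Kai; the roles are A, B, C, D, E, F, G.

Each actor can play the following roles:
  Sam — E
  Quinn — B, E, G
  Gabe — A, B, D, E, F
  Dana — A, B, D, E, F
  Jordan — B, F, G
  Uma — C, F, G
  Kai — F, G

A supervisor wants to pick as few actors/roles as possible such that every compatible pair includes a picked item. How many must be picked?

7

A maximum matching has 7 edges (e.g. Sam–E, Quinn–G, Gabe–D, Dana–A, Jordan–B, Uma–C, Kai–F).
By König's theorem the minimum vertex cover has the same size. One such cover is {Sam, Quinn, Gabe, Dana, Jordan, Uma, Kai}.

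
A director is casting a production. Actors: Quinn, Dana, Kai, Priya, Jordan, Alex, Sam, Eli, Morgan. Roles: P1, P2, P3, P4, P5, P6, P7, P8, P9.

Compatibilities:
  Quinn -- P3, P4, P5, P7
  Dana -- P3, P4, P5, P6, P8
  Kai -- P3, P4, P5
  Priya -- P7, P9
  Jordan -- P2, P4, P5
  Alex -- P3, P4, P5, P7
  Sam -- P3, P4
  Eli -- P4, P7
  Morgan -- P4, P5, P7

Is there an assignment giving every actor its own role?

The set {Quinn, Kai, Alex, Sam, Eli, Morgan} has only 4 neighbours ({P3, P4, P5, P7}), so by Hall's theorem at most 7 of the 9 actors can be matched.
Hence no matching covers every actor.

No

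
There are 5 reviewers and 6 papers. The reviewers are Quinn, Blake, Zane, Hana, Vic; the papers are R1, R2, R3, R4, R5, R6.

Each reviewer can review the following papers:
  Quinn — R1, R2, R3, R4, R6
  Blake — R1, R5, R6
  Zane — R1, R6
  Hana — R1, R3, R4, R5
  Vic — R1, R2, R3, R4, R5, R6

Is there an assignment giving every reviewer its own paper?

Yes

A valid assignment of size 5: Quinn–R3, Blake–R5, Zane–R1, Hana–R4, Vic–R6.
Every reviewer is matched, so this matching saturates all of them.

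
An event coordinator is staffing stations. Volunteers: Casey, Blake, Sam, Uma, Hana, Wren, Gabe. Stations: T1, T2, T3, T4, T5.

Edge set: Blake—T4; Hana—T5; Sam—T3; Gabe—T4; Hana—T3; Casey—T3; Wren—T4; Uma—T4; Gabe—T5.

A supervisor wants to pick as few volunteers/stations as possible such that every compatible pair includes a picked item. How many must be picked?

The 3 edges Casey–T3, Blake–T4, Hana–T5 form a matching, so any vertex cover needs at least 3 vertices (one per matched edge).
Conversely {T3, T4, T5} meets every edge and has exactly 3 vertices, so 3 is optimal.

3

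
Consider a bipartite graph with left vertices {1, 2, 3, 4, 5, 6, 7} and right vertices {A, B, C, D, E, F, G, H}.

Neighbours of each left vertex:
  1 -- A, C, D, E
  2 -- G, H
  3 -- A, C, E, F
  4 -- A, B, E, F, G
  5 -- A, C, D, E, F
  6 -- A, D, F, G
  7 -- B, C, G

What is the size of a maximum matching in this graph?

7

A valid assignment of size 7: 1→C, 2→H, 3→E, 4→G, 5→A, 6→F, 7→B.
This saturates every left vertex, so 7 is the maximum.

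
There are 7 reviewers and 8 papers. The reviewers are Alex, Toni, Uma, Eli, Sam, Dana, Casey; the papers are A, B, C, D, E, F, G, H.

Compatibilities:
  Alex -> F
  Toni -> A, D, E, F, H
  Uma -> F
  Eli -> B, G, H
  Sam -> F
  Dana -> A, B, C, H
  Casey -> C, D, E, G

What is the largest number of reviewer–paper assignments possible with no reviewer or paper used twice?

5

One maximum matching: Alex→F, Toni→A, Eli→G, Dana→B, Casey→E.
The set {Alex, Uma, Sam} has only 1 neighbour ({F}), so by Hall's theorem at most 5 of the 7 reviewers can be matched.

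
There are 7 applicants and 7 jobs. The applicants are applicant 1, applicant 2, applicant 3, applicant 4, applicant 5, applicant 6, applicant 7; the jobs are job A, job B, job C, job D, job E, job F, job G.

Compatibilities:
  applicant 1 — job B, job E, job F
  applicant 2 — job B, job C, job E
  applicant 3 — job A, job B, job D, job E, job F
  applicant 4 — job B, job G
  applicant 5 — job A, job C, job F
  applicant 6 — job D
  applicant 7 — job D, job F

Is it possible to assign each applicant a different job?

Yes

One maximum matching: applicant 1-job E, applicant 2-job C, applicant 3-job B, applicant 4-job G, applicant 5-job A, applicant 6-job D, applicant 7-job F.
All 7 applicants are covered.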